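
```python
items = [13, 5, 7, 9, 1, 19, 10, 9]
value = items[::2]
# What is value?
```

items has length 8. The slice items[::2] selects indices [0, 2, 4, 6] (0->13, 2->7, 4->1, 6->10), giving [13, 7, 1, 10].

[13, 7, 1, 10]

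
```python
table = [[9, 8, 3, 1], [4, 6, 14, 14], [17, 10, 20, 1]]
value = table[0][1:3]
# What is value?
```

table[0] = [9, 8, 3, 1]. table[0] has length 4. The slice table[0][1:3] selects indices [1, 2] (1->8, 2->3), giving [8, 3].

[8, 3]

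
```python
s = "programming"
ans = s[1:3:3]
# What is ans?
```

s has length 11. The slice s[1:3:3] selects indices [1] (1->'r'), giving 'r'.

'r'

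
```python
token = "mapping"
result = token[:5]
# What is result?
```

token has length 7. The slice token[:5] selects indices [0, 1, 2, 3, 4] (0->'m', 1->'a', 2->'p', 3->'p', 4->'i'), giving 'mappi'.

'mappi'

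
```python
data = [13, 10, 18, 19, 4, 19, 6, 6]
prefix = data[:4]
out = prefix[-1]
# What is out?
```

data has length 8. The slice data[:4] selects indices [0, 1, 2, 3] (0->13, 1->10, 2->18, 3->19), giving [13, 10, 18, 19]. So prefix = [13, 10, 18, 19]. Then prefix[-1] = 19.

19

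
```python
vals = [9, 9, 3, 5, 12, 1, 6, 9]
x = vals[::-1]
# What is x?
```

vals has length 8. The slice vals[::-1] selects indices [7, 6, 5, 4, 3, 2, 1, 0] (7->9, 6->6, 5->1, 4->12, 3->5, 2->3, 1->9, 0->9), giving [9, 6, 1, 12, 5, 3, 9, 9].

[9, 6, 1, 12, 5, 3, 9, 9]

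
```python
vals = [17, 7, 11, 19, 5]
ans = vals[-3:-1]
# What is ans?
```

vals has length 5. The slice vals[-3:-1] selects indices [2, 3] (2->11, 3->19), giving [11, 19].

[11, 19]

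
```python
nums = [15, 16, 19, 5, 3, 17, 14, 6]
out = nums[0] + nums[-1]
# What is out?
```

nums has length 8. nums[0] = 15.
nums has length 8. Negative index -1 maps to positive index 8 + (-1) = 7. nums[7] = 6.
Sum: 15 + 6 = 21.

21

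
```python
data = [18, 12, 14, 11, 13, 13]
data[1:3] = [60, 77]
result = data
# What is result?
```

data starts as [18, 12, 14, 11, 13, 13] (length 6). The slice data[1:3] covers indices [1, 2] with values [12, 14]. Replacing that slice with [60, 77] (same length) produces [18, 60, 77, 11, 13, 13].

[18, 60, 77, 11, 13, 13]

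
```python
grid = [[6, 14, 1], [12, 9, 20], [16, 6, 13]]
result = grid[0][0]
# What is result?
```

grid[0] = [6, 14, 1]. Taking column 0 of that row yields 6.

6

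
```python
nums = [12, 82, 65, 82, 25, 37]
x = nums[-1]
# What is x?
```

nums has length 6. Negative index -1 maps to positive index 6 + (-1) = 5. nums[5] = 37.

37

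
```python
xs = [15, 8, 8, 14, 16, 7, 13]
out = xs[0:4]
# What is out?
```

xs has length 7. The slice xs[0:4] selects indices [0, 1, 2, 3] (0->15, 1->8, 2->8, 3->14), giving [15, 8, 8, 14].

[15, 8, 8, 14]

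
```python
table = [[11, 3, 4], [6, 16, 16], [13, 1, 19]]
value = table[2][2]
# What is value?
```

table[2] = [13, 1, 19]. Taking column 2 of that row yields 19.

19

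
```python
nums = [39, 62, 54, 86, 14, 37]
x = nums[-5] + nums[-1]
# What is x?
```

nums has length 6. Negative index -5 maps to positive index 6 + (-5) = 1. nums[1] = 62.
nums has length 6. Negative index -1 maps to positive index 6 + (-1) = 5. nums[5] = 37.
Sum: 62 + 37 = 99.

99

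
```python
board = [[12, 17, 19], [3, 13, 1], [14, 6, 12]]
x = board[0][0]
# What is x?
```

board[0] = [12, 17, 19]. Taking column 0 of that row yields 12.

12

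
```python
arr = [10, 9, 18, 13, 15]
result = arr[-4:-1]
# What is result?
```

arr has length 5. The slice arr[-4:-1] selects indices [1, 2, 3] (1->9, 2->18, 3->13), giving [9, 18, 13].

[9, 18, 13]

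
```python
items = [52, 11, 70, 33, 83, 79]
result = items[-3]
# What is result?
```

items has length 6. Negative index -3 maps to positive index 6 + (-3) = 3. items[3] = 33.

33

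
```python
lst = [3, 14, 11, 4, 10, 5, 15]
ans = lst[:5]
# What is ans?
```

lst has length 7. The slice lst[:5] selects indices [0, 1, 2, 3, 4] (0->3, 1->14, 2->11, 3->4, 4->10), giving [3, 14, 11, 4, 10].

[3, 14, 11, 4, 10]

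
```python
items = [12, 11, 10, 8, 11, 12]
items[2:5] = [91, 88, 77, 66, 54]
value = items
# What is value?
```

items starts as [12, 11, 10, 8, 11, 12] (length 6). The slice items[2:5] covers indices [2, 3, 4] with values [10, 8, 11]. Replacing that slice with [91, 88, 77, 66, 54] (different length) produces [12, 11, 91, 88, 77, 66, 54, 12].

[12, 11, 91, 88, 77, 66, 54, 12]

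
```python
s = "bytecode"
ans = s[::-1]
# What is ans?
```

s has length 8. The slice s[::-1] selects indices [7, 6, 5, 4, 3, 2, 1, 0] (7->'e', 6->'d', 5->'o', 4->'c', 3->'e', 2->'t', 1->'y', 0->'b'), giving 'edocetyb'.

'edocetyb'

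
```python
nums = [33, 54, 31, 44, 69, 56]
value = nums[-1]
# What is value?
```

nums has length 6. Negative index -1 maps to positive index 6 + (-1) = 5. nums[5] = 56.

56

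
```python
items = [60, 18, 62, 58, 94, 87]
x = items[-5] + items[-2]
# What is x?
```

items has length 6. Negative index -5 maps to positive index 6 + (-5) = 1. items[1] = 18.
items has length 6. Negative index -2 maps to positive index 6 + (-2) = 4. items[4] = 94.
Sum: 18 + 94 = 112.

112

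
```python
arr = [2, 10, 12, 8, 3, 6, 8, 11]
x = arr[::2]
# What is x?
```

arr has length 8. The slice arr[::2] selects indices [0, 2, 4, 6] (0->2, 2->12, 4->3, 6->8), giving [2, 12, 3, 8].

[2, 12, 3, 8]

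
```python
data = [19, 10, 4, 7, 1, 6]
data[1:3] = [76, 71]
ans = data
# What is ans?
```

data starts as [19, 10, 4, 7, 1, 6] (length 6). The slice data[1:3] covers indices [1, 2] with values [10, 4]. Replacing that slice with [76, 71] (same length) produces [19, 76, 71, 7, 1, 6].

[19, 76, 71, 7, 1, 6]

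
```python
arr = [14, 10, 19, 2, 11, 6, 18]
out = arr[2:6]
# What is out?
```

arr has length 7. The slice arr[2:6] selects indices [2, 3, 4, 5] (2->19, 3->2, 4->11, 5->6), giving [19, 2, 11, 6].

[19, 2, 11, 6]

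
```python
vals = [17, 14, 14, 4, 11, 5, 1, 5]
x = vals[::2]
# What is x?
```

vals has length 8. The slice vals[::2] selects indices [0, 2, 4, 6] (0->17, 2->14, 4->11, 6->1), giving [17, 14, 11, 1].

[17, 14, 11, 1]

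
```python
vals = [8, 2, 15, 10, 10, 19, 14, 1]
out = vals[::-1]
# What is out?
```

vals has length 8. The slice vals[::-1] selects indices [7, 6, 5, 4, 3, 2, 1, 0] (7->1, 6->14, 5->19, 4->10, 3->10, 2->15, 1->2, 0->8), giving [1, 14, 19, 10, 10, 15, 2, 8].

[1, 14, 19, 10, 10, 15, 2, 8]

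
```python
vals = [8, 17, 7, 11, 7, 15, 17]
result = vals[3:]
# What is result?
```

vals has length 7. The slice vals[3:] selects indices [3, 4, 5, 6] (3->11, 4->7, 5->15, 6->17), giving [11, 7, 15, 17].

[11, 7, 15, 17]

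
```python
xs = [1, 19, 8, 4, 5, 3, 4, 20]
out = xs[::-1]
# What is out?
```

xs has length 8. The slice xs[::-1] selects indices [7, 6, 5, 4, 3, 2, 1, 0] (7->20, 6->4, 5->3, 4->5, 3->4, 2->8, 1->19, 0->1), giving [20, 4, 3, 5, 4, 8, 19, 1].

[20, 4, 3, 5, 4, 8, 19, 1]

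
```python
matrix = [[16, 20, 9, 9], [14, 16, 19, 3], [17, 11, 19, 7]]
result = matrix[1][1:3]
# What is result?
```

matrix[1] = [14, 16, 19, 3]. matrix[1] has length 4. The slice matrix[1][1:3] selects indices [1, 2] (1->16, 2->19), giving [16, 19].

[16, 19]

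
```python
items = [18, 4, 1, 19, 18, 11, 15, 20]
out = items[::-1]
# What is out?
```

items has length 8. The slice items[::-1] selects indices [7, 6, 5, 4, 3, 2, 1, 0] (7->20, 6->15, 5->11, 4->18, 3->19, 2->1, 1->4, 0->18), giving [20, 15, 11, 18, 19, 1, 4, 18].

[20, 15, 11, 18, 19, 1, 4, 18]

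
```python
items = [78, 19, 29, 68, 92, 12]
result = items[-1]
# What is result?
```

items has length 6. Negative index -1 maps to positive index 6 + (-1) = 5. items[5] = 12.

12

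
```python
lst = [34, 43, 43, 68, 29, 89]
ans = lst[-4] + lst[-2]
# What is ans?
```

lst has length 6. Negative index -4 maps to positive index 6 + (-4) = 2. lst[2] = 43.
lst has length 6. Negative index -2 maps to positive index 6 + (-2) = 4. lst[4] = 29.
Sum: 43 + 29 = 72.

72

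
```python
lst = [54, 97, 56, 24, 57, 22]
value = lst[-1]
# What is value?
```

lst has length 6. Negative index -1 maps to positive index 6 + (-1) = 5. lst[5] = 22.

22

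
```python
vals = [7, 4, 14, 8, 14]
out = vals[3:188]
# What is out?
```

vals has length 5. The slice vals[3:188] selects indices [3, 4] (3->8, 4->14), giving [8, 14].

[8, 14]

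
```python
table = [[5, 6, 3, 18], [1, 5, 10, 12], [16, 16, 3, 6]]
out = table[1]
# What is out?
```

table has 3 rows. Row 1 is [1, 5, 10, 12].

[1, 5, 10, 12]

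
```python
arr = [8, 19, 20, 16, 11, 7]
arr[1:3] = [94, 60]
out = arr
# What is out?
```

arr starts as [8, 19, 20, 16, 11, 7] (length 6). The slice arr[1:3] covers indices [1, 2] with values [19, 20]. Replacing that slice with [94, 60] (same length) produces [8, 94, 60, 16, 11, 7].

[8, 94, 60, 16, 11, 7]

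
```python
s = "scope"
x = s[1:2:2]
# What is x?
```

s has length 5. The slice s[1:2:2] selects indices [1] (1->'c'), giving 'c'.

'c'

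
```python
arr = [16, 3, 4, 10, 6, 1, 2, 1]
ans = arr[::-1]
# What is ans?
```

arr has length 8. The slice arr[::-1] selects indices [7, 6, 5, 4, 3, 2, 1, 0] (7->1, 6->2, 5->1, 4->6, 3->10, 2->4, 1->3, 0->16), giving [1, 2, 1, 6, 10, 4, 3, 16].

[1, 2, 1, 6, 10, 4, 3, 16]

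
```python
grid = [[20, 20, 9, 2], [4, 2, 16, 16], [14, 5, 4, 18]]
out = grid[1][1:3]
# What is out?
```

grid[1] = [4, 2, 16, 16]. grid[1] has length 4. The slice grid[1][1:3] selects indices [1, 2] (1->2, 2->16), giving [2, 16].

[2, 16]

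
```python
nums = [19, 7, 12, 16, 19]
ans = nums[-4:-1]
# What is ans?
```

nums has length 5. The slice nums[-4:-1] selects indices [1, 2, 3] (1->7, 2->12, 3->16), giving [7, 12, 16].

[7, 12, 16]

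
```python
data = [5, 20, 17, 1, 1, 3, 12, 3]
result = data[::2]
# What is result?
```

data has length 8. The slice data[::2] selects indices [0, 2, 4, 6] (0->5, 2->17, 4->1, 6->12), giving [5, 17, 1, 12].

[5, 17, 1, 12]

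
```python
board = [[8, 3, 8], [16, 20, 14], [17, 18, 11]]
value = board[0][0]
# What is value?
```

board[0] = [8, 3, 8]. Taking column 0 of that row yields 8.

8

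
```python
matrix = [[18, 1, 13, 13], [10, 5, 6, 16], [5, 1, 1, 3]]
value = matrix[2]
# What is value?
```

matrix has 3 rows. Row 2 is [5, 1, 1, 3].

[5, 1, 1, 3]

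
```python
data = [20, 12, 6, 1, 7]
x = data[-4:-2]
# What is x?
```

data has length 5. The slice data[-4:-2] selects indices [1, 2] (1->12, 2->6), giving [12, 6].

[12, 6]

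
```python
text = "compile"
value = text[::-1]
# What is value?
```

text has length 7. The slice text[::-1] selects indices [6, 5, 4, 3, 2, 1, 0] (6->'e', 5->'l', 4->'i', 3->'p', 2->'m', 1->'o', 0->'c'), giving 'elipmoc'.

'elipmoc'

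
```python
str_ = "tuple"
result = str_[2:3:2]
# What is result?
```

str_ has length 5. The slice str_[2:3:2] selects indices [2] (2->'p'), giving 'p'.

'p'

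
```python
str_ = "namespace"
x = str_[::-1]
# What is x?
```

str_ has length 9. The slice str_[::-1] selects indices [8, 7, 6, 5, 4, 3, 2, 1, 0] (8->'e', 7->'c', 6->'a', 5->'p', 4->'s', 3->'e', 2->'m', 1->'a', 0->'n'), giving 'ecapseman'.

'ecapseman'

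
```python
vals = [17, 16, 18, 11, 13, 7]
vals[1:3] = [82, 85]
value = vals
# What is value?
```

vals starts as [17, 16, 18, 11, 13, 7] (length 6). The slice vals[1:3] covers indices [1, 2] with values [16, 18]. Replacing that slice with [82, 85] (same length) produces [17, 82, 85, 11, 13, 7].

[17, 82, 85, 11, 13, 7]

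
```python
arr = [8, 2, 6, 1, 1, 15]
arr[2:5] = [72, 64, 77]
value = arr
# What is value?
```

arr starts as [8, 2, 6, 1, 1, 15] (length 6). The slice arr[2:5] covers indices [2, 3, 4] with values [6, 1, 1]. Replacing that slice with [72, 64, 77] (same length) produces [8, 2, 72, 64, 77, 15].

[8, 2, 72, 64, 77, 15]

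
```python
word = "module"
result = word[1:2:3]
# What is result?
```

word has length 6. The slice word[1:2:3] selects indices [1] (1->'o'), giving 'o'.

'o'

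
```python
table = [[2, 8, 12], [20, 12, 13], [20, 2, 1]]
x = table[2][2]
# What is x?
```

table[2] = [20, 2, 1]. Taking column 2 of that row yields 1.

1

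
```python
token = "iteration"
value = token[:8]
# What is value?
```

token has length 9. The slice token[:8] selects indices [0, 1, 2, 3, 4, 5, 6, 7] (0->'i', 1->'t', 2->'e', 3->'r', 4->'a', 5->'t', 6->'i', 7->'o'), giving 'iteratio'.

'iteratio'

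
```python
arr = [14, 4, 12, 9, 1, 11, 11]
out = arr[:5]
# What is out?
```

arr has length 7. The slice arr[:5] selects indices [0, 1, 2, 3, 4] (0->14, 1->4, 2->12, 3->9, 4->1), giving [14, 4, 12, 9, 1].

[14, 4, 12, 9, 1]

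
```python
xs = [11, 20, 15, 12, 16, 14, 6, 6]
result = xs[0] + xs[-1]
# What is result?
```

xs has length 8. xs[0] = 11.
xs has length 8. Negative index -1 maps to positive index 8 + (-1) = 7. xs[7] = 6.
Sum: 11 + 6 = 17.

17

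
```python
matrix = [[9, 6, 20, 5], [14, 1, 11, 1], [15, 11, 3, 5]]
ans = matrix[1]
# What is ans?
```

matrix has 3 rows. Row 1 is [14, 1, 11, 1].

[14, 1, 11, 1]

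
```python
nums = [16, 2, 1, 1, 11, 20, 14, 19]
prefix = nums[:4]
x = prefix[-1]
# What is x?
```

nums has length 8. The slice nums[:4] selects indices [0, 1, 2, 3] (0->16, 1->2, 2->1, 3->1), giving [16, 2, 1, 1]. So prefix = [16, 2, 1, 1]. Then prefix[-1] = 1.

1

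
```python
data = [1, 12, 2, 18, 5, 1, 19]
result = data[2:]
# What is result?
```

data has length 7. The slice data[2:] selects indices [2, 3, 4, 5, 6] (2->2, 3->18, 4->5, 5->1, 6->19), giving [2, 18, 5, 1, 19].

[2, 18, 5, 1, 19]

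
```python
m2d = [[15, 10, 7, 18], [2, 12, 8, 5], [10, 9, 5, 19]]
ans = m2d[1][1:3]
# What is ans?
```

m2d[1] = [2, 12, 8, 5]. m2d[1] has length 4. The slice m2d[1][1:3] selects indices [1, 2] (1->12, 2->8), giving [12, 8].

[12, 8]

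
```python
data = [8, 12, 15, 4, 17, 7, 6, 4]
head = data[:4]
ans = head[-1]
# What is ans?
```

data has length 8. The slice data[:4] selects indices [0, 1, 2, 3] (0->8, 1->12, 2->15, 3->4), giving [8, 12, 15, 4]. So head = [8, 12, 15, 4]. Then head[-1] = 4.

4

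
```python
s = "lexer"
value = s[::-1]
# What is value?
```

s has length 5. The slice s[::-1] selects indices [4, 3, 2, 1, 0] (4->'r', 3->'e', 2->'x', 1->'e', 0->'l'), giving 'rexel'.

'rexel'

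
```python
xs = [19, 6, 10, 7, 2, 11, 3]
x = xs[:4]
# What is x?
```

xs has length 7. The slice xs[:4] selects indices [0, 1, 2, 3] (0->19, 1->6, 2->10, 3->7), giving [19, 6, 10, 7].

[19, 6, 10, 7]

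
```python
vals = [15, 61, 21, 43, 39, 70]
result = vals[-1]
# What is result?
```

vals has length 6. Negative index -1 maps to positive index 6 + (-1) = 5. vals[5] = 70.

70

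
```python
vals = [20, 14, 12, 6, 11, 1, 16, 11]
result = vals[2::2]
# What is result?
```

vals has length 8. The slice vals[2::2] selects indices [2, 4, 6] (2->12, 4->11, 6->16), giving [12, 11, 16].

[12, 11, 16]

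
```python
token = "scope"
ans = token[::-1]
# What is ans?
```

token has length 5. The slice token[::-1] selects indices [4, 3, 2, 1, 0] (4->'e', 3->'p', 2->'o', 1->'c', 0->'s'), giving 'epocs'.

'epocs'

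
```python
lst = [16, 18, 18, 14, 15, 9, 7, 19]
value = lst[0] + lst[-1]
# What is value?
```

lst has length 8. lst[0] = 16.
lst has length 8. Negative index -1 maps to positive index 8 + (-1) = 7. lst[7] = 19.
Sum: 16 + 19 = 35.

35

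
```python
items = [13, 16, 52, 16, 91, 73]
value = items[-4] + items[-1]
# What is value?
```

items has length 6. Negative index -4 maps to positive index 6 + (-4) = 2. items[2] = 52.
items has length 6. Negative index -1 maps to positive index 6 + (-1) = 5. items[5] = 73.
Sum: 52 + 73 = 125.

125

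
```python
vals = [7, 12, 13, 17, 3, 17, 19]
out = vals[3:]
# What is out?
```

vals has length 7. The slice vals[3:] selects indices [3, 4, 5, 6] (3->17, 4->3, 5->17, 6->19), giving [17, 3, 17, 19].

[17, 3, 17, 19]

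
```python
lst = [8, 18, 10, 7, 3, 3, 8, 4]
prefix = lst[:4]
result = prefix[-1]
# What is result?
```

lst has length 8. The slice lst[:4] selects indices [0, 1, 2, 3] (0->8, 1->18, 2->10, 3->7), giving [8, 18, 10, 7]. So prefix = [8, 18, 10, 7]. Then prefix[-1] = 7.

7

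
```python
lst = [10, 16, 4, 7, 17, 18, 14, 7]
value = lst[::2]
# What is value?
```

lst has length 8. The slice lst[::2] selects indices [0, 2, 4, 6] (0->10, 2->4, 4->17, 6->14), giving [10, 4, 17, 14].

[10, 4, 17, 14]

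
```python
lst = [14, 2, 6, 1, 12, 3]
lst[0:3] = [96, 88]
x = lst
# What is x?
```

lst starts as [14, 2, 6, 1, 12, 3] (length 6). The slice lst[0:3] covers indices [0, 1, 2] with values [14, 2, 6]. Replacing that slice with [96, 88] (different length) produces [96, 88, 1, 12, 3].

[96, 88, 1, 12, 3]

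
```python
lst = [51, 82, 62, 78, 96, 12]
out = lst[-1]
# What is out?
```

lst has length 6. Negative index -1 maps to positive index 6 + (-1) = 5. lst[5] = 12.

12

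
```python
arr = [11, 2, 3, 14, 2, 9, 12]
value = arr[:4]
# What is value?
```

arr has length 7. The slice arr[:4] selects indices [0, 1, 2, 3] (0->11, 1->2, 2->3, 3->14), giving [11, 2, 3, 14].

[11, 2, 3, 14]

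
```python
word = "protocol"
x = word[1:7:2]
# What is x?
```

word has length 8. The slice word[1:7:2] selects indices [1, 3, 5] (1->'r', 3->'t', 5->'c'), giving 'rtc'.

'rtc'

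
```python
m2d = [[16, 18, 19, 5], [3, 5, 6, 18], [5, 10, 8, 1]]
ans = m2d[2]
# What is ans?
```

m2d has 3 rows. Row 2 is [5, 10, 8, 1].

[5, 10, 8, 1]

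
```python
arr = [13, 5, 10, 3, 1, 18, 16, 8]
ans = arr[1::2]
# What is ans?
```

arr has length 8. The slice arr[1::2] selects indices [1, 3, 5, 7] (1->5, 3->3, 5->18, 7->8), giving [5, 3, 18, 8].

[5, 3, 18, 8]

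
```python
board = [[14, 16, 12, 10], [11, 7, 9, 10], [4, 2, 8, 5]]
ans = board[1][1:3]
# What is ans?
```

board[1] = [11, 7, 9, 10]. board[1] has length 4. The slice board[1][1:3] selects indices [1, 2] (1->7, 2->9), giving [7, 9].

[7, 9]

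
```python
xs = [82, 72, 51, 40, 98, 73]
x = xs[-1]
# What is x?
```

xs has length 6. Negative index -1 maps to positive index 6 + (-1) = 5. xs[5] = 73.

73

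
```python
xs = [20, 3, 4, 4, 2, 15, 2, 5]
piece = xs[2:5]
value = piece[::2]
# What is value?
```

xs has length 8. The slice xs[2:5] selects indices [2, 3, 4] (2->4, 3->4, 4->2), giving [4, 4, 2]. So piece = [4, 4, 2]. piece has length 3. The slice piece[::2] selects indices [0, 2] (0->4, 2->2), giving [4, 2].

[4, 2]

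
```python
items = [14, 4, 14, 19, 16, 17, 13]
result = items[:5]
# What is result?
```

items has length 7. The slice items[:5] selects indices [0, 1, 2, 3, 4] (0->14, 1->4, 2->14, 3->19, 4->16), giving [14, 4, 14, 19, 16].

[14, 4, 14, 19, 16]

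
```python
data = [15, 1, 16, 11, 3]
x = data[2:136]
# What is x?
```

data has length 5. The slice data[2:136] selects indices [2, 3, 4] (2->16, 3->11, 4->3), giving [16, 11, 3].

[16, 11, 3]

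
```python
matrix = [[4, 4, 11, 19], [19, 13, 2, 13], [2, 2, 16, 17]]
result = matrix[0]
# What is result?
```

matrix has 3 rows. Row 0 is [4, 4, 11, 19].

[4, 4, 11, 19]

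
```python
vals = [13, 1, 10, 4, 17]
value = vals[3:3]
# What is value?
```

vals has length 5. The slice vals[3:3] resolves to an empty index range, so the result is [].

[]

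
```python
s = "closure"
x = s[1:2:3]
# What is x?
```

s has length 7. The slice s[1:2:3] selects indices [1] (1->'l'), giving 'l'.

'l'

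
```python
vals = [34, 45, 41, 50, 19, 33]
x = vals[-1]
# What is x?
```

vals has length 6. Negative index -1 maps to positive index 6 + (-1) = 5. vals[5] = 33.

33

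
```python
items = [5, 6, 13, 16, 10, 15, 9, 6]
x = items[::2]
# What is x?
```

items has length 8. The slice items[::2] selects indices [0, 2, 4, 6] (0->5, 2->13, 4->10, 6->9), giving [5, 13, 10, 9].

[5, 13, 10, 9]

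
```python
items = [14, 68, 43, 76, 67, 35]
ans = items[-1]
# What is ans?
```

items has length 6. Negative index -1 maps to positive index 6 + (-1) = 5. items[5] = 35.

35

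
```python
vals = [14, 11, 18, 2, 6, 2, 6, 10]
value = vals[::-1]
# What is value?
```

vals has length 8. The slice vals[::-1] selects indices [7, 6, 5, 4, 3, 2, 1, 0] (7->10, 6->6, 5->2, 4->6, 3->2, 2->18, 1->11, 0->14), giving [10, 6, 2, 6, 2, 18, 11, 14].

[10, 6, 2, 6, 2, 18, 11, 14]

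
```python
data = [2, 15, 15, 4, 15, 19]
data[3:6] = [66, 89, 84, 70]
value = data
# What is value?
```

data starts as [2, 15, 15, 4, 15, 19] (length 6). The slice data[3:6] covers indices [3, 4, 5] with values [4, 15, 19]. Replacing that slice with [66, 89, 84, 70] (different length) produces [2, 15, 15, 66, 89, 84, 70].

[2, 15, 15, 66, 89, 84, 70]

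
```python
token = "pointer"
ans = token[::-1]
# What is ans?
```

token has length 7. The slice token[::-1] selects indices [6, 5, 4, 3, 2, 1, 0] (6->'r', 5->'e', 4->'t', 3->'n', 2->'i', 1->'o', 0->'p'), giving 'retniop'.

'retniop'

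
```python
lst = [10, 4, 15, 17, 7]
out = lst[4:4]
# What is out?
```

lst has length 5. The slice lst[4:4] resolves to an empty index range, so the result is [].

[]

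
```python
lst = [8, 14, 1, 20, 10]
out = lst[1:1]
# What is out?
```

lst has length 5. The slice lst[1:1] resolves to an empty index range, so the result is [].

[]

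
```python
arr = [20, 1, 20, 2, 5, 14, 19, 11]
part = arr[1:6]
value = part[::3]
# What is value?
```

arr has length 8. The slice arr[1:6] selects indices [1, 2, 3, 4, 5] (1->1, 2->20, 3->2, 4->5, 5->14), giving [1, 20, 2, 5, 14]. So part = [1, 20, 2, 5, 14]. part has length 5. The slice part[::3] selects indices [0, 3] (0->1, 3->5), giving [1, 5].

[1, 5]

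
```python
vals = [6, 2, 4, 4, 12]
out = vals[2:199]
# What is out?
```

vals has length 5. The slice vals[2:199] selects indices [2, 3, 4] (2->4, 3->4, 4->12), giving [4, 4, 12].

[4, 4, 12]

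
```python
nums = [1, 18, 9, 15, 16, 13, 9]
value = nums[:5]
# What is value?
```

nums has length 7. The slice nums[:5] selects indices [0, 1, 2, 3, 4] (0->1, 1->18, 2->9, 3->15, 4->16), giving [1, 18, 9, 15, 16].

[1, 18, 9, 15, 16]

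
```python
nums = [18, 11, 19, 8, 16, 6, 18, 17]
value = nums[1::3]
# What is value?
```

nums has length 8. The slice nums[1::3] selects indices [1, 4, 7] (1->11, 4->16, 7->17), giving [11, 16, 17].

[11, 16, 17]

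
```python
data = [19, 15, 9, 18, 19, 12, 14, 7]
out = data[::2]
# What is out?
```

data has length 8. The slice data[::2] selects indices [0, 2, 4, 6] (0->19, 2->9, 4->19, 6->14), giving [19, 9, 19, 14].

[19, 9, 19, 14]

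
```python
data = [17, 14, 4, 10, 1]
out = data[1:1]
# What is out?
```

data has length 5. The slice data[1:1] resolves to an empty index range, so the result is [].

[]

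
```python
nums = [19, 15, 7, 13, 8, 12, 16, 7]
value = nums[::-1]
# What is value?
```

nums has length 8. The slice nums[::-1] selects indices [7, 6, 5, 4, 3, 2, 1, 0] (7->7, 6->16, 5->12, 4->8, 3->13, 2->7, 1->15, 0->19), giving [7, 16, 12, 8, 13, 7, 15, 19].

[7, 16, 12, 8, 13, 7, 15, 19]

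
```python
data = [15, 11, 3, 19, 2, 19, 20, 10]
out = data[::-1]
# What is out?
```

data has length 8. The slice data[::-1] selects indices [7, 6, 5, 4, 3, 2, 1, 0] (7->10, 6->20, 5->19, 4->2, 3->19, 2->3, 1->11, 0->15), giving [10, 20, 19, 2, 19, 3, 11, 15].

[10, 20, 19, 2, 19, 3, 11, 15]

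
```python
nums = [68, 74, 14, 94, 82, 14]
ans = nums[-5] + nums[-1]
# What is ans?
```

nums has length 6. Negative index -5 maps to positive index 6 + (-5) = 1. nums[1] = 74.
nums has length 6. Negative index -1 maps to positive index 6 + (-1) = 5. nums[5] = 14.
Sum: 74 + 14 = 88.

88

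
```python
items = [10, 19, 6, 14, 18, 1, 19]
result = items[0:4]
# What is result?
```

items has length 7. The slice items[0:4] selects indices [0, 1, 2, 3] (0->10, 1->19, 2->6, 3->14), giving [10, 19, 6, 14].

[10, 19, 6, 14]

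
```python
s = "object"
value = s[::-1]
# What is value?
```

s has length 6. The slice s[::-1] selects indices [5, 4, 3, 2, 1, 0] (5->'t', 4->'c', 3->'e', 2->'j', 1->'b', 0->'o'), giving 'tcejbo'.

'tcejbo'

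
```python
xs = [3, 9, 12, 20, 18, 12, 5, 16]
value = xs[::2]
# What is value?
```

xs has length 8. The slice xs[::2] selects indices [0, 2, 4, 6] (0->3, 2->12, 4->18, 6->5), giving [3, 12, 18, 5].

[3, 12, 18, 5]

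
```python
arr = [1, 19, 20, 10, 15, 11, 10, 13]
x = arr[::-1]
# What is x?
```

arr has length 8. The slice arr[::-1] selects indices [7, 6, 5, 4, 3, 2, 1, 0] (7->13, 6->10, 5->11, 4->15, 3->10, 2->20, 1->19, 0->1), giving [13, 10, 11, 15, 10, 20, 19, 1].

[13, 10, 11, 15, 10, 20, 19, 1]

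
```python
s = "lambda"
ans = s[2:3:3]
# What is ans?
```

s has length 6. The slice s[2:3:3] selects indices [2] (2->'m'), giving 'm'.

'm'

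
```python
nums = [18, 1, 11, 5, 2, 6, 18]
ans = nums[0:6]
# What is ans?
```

nums has length 7. The slice nums[0:6] selects indices [0, 1, 2, 3, 4, 5] (0->18, 1->1, 2->11, 3->5, 4->2, 5->6), giving [18, 1, 11, 5, 2, 6].

[18, 1, 11, 5, 2, 6]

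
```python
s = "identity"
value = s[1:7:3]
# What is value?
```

s has length 8. The slice s[1:7:3] selects indices [1, 4] (1->'d', 4->'t'), giving 'dt'.

'dt'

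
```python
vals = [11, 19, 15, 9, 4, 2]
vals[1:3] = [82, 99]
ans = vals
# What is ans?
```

vals starts as [11, 19, 15, 9, 4, 2] (length 6). The slice vals[1:3] covers indices [1, 2] with values [19, 15]. Replacing that slice with [82, 99] (same length) produces [11, 82, 99, 9, 4, 2].

[11, 82, 99, 9, 4, 2]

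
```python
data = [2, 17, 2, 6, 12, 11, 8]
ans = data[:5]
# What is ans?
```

data has length 7. The slice data[:5] selects indices [0, 1, 2, 3, 4] (0->2, 1->17, 2->2, 3->6, 4->12), giving [2, 17, 2, 6, 12].

[2, 17, 2, 6, 12]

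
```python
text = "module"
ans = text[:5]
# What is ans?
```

text has length 6. The slice text[:5] selects indices [0, 1, 2, 3, 4] (0->'m', 1->'o', 2->'d', 3->'u', 4->'l'), giving 'modul'.

'modul'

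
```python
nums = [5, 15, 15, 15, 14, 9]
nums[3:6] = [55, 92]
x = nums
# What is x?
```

nums starts as [5, 15, 15, 15, 14, 9] (length 6). The slice nums[3:6] covers indices [3, 4, 5] with values [15, 14, 9]. Replacing that slice with [55, 92] (different length) produces [5, 15, 15, 55, 92].

[5, 15, 15, 55, 92]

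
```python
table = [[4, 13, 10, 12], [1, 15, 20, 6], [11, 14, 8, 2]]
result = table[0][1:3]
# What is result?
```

table[0] = [4, 13, 10, 12]. table[0] has length 4. The slice table[0][1:3] selects indices [1, 2] (1->13, 2->10), giving [13, 10].

[13, 10]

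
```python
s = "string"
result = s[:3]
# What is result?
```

s has length 6. The slice s[:3] selects indices [0, 1, 2] (0->'s', 1->'t', 2->'r'), giving 'str'.

'str'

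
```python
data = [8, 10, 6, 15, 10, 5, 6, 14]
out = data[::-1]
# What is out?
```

data has length 8. The slice data[::-1] selects indices [7, 6, 5, 4, 3, 2, 1, 0] (7->14, 6->6, 5->5, 4->10, 3->15, 2->6, 1->10, 0->8), giving [14, 6, 5, 10, 15, 6, 10, 8].

[14, 6, 5, 10, 15, 6, 10, 8]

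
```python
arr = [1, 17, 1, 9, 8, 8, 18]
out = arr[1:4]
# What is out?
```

arr has length 7. The slice arr[1:4] selects indices [1, 2, 3] (1->17, 2->1, 3->9), giving [17, 1, 9].

[17, 1, 9]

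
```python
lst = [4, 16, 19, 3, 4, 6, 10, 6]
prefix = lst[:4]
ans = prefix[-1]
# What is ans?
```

lst has length 8. The slice lst[:4] selects indices [0, 1, 2, 3] (0->4, 1->16, 2->19, 3->3), giving [4, 16, 19, 3]. So prefix = [4, 16, 19, 3]. Then prefix[-1] = 3.

3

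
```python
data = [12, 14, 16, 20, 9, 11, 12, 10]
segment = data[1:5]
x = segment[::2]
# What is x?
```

data has length 8. The slice data[1:5] selects indices [1, 2, 3, 4] (1->14, 2->16, 3->20, 4->9), giving [14, 16, 20, 9]. So segment = [14, 16, 20, 9]. segment has length 4. The slice segment[::2] selects indices [0, 2] (0->14, 2->20), giving [14, 20].

[14, 20]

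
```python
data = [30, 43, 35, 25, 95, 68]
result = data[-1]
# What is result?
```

data has length 6. Negative index -1 maps to positive index 6 + (-1) = 5. data[5] = 68.

68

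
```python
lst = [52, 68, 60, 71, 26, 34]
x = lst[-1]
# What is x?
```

lst has length 6. Negative index -1 maps to positive index 6 + (-1) = 5. lst[5] = 34.

34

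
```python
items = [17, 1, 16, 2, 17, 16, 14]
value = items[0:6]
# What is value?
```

items has length 7. The slice items[0:6] selects indices [0, 1, 2, 3, 4, 5] (0->17, 1->1, 2->16, 3->2, 4->17, 5->16), giving [17, 1, 16, 2, 17, 16].

[17, 1, 16, 2, 17, 16]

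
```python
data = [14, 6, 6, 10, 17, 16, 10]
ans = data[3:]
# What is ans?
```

data has length 7. The slice data[3:] selects indices [3, 4, 5, 6] (3->10, 4->17, 5->16, 6->10), giving [10, 17, 16, 10].

[10, 17, 16, 10]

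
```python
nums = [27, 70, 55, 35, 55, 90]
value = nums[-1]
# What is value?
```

nums has length 6. Negative index -1 maps to positive index 6 + (-1) = 5. nums[5] = 90.

90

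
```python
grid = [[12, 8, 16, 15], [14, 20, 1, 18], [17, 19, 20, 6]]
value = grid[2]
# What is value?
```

grid has 3 rows. Row 2 is [17, 19, 20, 6].

[17, 19, 20, 6]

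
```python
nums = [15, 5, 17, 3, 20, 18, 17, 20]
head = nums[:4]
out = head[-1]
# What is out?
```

nums has length 8. The slice nums[:4] selects indices [0, 1, 2, 3] (0->15, 1->5, 2->17, 3->3), giving [15, 5, 17, 3]. So head = [15, 5, 17, 3]. Then head[-1] = 3.

3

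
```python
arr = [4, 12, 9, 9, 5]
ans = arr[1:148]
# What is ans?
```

arr has length 5. The slice arr[1:148] selects indices [1, 2, 3, 4] (1->12, 2->9, 3->9, 4->5), giving [12, 9, 9, 5].

[12, 9, 9, 5]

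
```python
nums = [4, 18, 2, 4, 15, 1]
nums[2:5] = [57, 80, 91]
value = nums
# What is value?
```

nums starts as [4, 18, 2, 4, 15, 1] (length 6). The slice nums[2:5] covers indices [2, 3, 4] with values [2, 4, 15]. Replacing that slice with [57, 80, 91] (same length) produces [4, 18, 57, 80, 91, 1].

[4, 18, 57, 80, 91, 1]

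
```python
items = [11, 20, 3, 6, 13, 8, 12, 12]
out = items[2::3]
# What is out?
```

items has length 8. The slice items[2::3] selects indices [2, 5] (2->3, 5->8), giving [3, 8].

[3, 8]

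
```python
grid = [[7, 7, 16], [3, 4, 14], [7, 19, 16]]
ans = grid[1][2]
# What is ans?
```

grid[1] = [3, 4, 14]. Taking column 2 of that row yields 14.

14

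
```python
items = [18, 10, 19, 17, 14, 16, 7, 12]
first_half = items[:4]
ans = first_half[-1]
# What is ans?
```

items has length 8. The slice items[:4] selects indices [0, 1, 2, 3] (0->18, 1->10, 2->19, 3->17), giving [18, 10, 19, 17]. So first_half = [18, 10, 19, 17]. Then first_half[-1] = 17.

17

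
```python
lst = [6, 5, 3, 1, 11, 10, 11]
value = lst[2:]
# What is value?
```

lst has length 7. The slice lst[2:] selects indices [2, 3, 4, 5, 6] (2->3, 3->1, 4->11, 5->10, 6->11), giving [3, 1, 11, 10, 11].

[3, 1, 11, 10, 11]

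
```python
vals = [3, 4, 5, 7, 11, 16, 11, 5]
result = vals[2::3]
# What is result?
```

vals has length 8. The slice vals[2::3] selects indices [2, 5] (2->5, 5->16), giving [5, 16].

[5, 16]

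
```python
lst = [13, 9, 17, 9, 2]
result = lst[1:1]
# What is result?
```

lst has length 5. The slice lst[1:1] resolves to an empty index range, so the result is [].

[]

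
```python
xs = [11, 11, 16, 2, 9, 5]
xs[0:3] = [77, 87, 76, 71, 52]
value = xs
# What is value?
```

xs starts as [11, 11, 16, 2, 9, 5] (length 6). The slice xs[0:3] covers indices [0, 1, 2] with values [11, 11, 16]. Replacing that slice with [77, 87, 76, 71, 52] (different length) produces [77, 87, 76, 71, 52, 2, 9, 5].

[77, 87, 76, 71, 52, 2, 9, 5]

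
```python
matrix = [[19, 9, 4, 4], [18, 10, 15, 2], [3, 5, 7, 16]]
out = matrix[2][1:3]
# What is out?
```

matrix[2] = [3, 5, 7, 16]. matrix[2] has length 4. The slice matrix[2][1:3] selects indices [1, 2] (1->5, 2->7), giving [5, 7].

[5, 7]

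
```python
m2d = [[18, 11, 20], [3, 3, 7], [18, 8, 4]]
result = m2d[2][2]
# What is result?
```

m2d[2] = [18, 8, 4]. Taking column 2 of that row yields 4.

4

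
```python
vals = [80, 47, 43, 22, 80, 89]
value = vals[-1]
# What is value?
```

vals has length 6. Negative index -1 maps to positive index 6 + (-1) = 5. vals[5] = 89.

89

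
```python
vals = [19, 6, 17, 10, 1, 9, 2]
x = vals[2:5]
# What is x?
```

vals has length 7. The slice vals[2:5] selects indices [2, 3, 4] (2->17, 3->10, 4->1), giving [17, 10, 1].

[17, 10, 1]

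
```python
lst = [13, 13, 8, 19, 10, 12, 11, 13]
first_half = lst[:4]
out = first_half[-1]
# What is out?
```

lst has length 8. The slice lst[:4] selects indices [0, 1, 2, 3] (0->13, 1->13, 2->8, 3->19), giving [13, 13, 8, 19]. So first_half = [13, 13, 8, 19]. Then first_half[-1] = 19.

19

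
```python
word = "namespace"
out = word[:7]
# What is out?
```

word has length 9. The slice word[:7] selects indices [0, 1, 2, 3, 4, 5, 6] (0->'n', 1->'a', 2->'m', 3->'e', 4->'s', 5->'p', 6->'a'), giving 'namespa'.

'namespa'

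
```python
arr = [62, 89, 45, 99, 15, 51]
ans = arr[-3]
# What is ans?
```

arr has length 6. Negative index -3 maps to positive index 6 + (-3) = 3. arr[3] = 99.

99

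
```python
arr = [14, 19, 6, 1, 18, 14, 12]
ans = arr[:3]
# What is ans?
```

arr has length 7. The slice arr[:3] selects indices [0, 1, 2] (0->14, 1->19, 2->6), giving [14, 19, 6].

[14, 19, 6]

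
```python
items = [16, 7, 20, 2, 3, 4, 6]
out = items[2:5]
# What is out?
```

items has length 7. The slice items[2:5] selects indices [2, 3, 4] (2->20, 3->2, 4->3), giving [20, 2, 3].

[20, 2, 3]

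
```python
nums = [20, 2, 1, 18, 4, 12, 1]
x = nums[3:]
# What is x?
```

nums has length 7. The slice nums[3:] selects indices [3, 4, 5, 6] (3->18, 4->4, 5->12, 6->1), giving [18, 4, 12, 1].

[18, 4, 12, 1]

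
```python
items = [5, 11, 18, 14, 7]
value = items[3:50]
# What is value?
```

items has length 5. The slice items[3:50] selects indices [3, 4] (3->14, 4->7), giving [14, 7].

[14, 7]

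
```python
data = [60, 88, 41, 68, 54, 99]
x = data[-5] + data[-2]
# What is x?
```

data has length 6. Negative index -5 maps to positive index 6 + (-5) = 1. data[1] = 88.
data has length 6. Negative index -2 maps to positive index 6 + (-2) = 4. data[4] = 54.
Sum: 88 + 54 = 142.

142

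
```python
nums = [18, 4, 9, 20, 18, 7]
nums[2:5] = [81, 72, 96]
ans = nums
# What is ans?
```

nums starts as [18, 4, 9, 20, 18, 7] (length 6). The slice nums[2:5] covers indices [2, 3, 4] with values [9, 20, 18]. Replacing that slice with [81, 72, 96] (same length) produces [18, 4, 81, 72, 96, 7].

[18, 4, 81, 72, 96, 7]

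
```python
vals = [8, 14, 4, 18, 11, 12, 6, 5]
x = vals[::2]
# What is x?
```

vals has length 8. The slice vals[::2] selects indices [0, 2, 4, 6] (0->8, 2->4, 4->11, 6->6), giving [8, 4, 11, 6].

[8, 4, 11, 6]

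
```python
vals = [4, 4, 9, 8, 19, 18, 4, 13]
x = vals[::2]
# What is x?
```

vals has length 8. The slice vals[::2] selects indices [0, 2, 4, 6] (0->4, 2->9, 4->19, 6->4), giving [4, 9, 19, 4].

[4, 9, 19, 4]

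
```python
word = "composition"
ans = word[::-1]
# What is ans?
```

word has length 11. The slice word[::-1] selects indices [10, 9, 8, 7, 6, 5, 4, 3, 2, 1, 0] (10->'n', 9->'o', 8->'i', 7->'t', 6->'i', 5->'s', 4->'o', 3->'p', 2->'m', 1->'o', 0->'c'), giving 'noitisopmoc'.

'noitisopmoc'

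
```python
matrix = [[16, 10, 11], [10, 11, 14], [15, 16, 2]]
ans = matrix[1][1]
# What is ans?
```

matrix[1] = [10, 11, 14]. Taking column 1 of that row yields 11.

11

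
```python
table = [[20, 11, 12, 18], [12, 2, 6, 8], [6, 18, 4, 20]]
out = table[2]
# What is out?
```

table has 3 rows. Row 2 is [6, 18, 4, 20].

[6, 18, 4, 20]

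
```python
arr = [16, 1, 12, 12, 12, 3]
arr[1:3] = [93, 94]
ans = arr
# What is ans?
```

arr starts as [16, 1, 12, 12, 12, 3] (length 6). The slice arr[1:3] covers indices [1, 2] with values [1, 12]. Replacing that slice with [93, 94] (same length) produces [16, 93, 94, 12, 12, 3].

[16, 93, 94, 12, 12, 3]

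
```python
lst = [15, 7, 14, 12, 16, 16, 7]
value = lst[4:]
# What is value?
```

lst has length 7. The slice lst[4:] selects indices [4, 5, 6] (4->16, 5->16, 6->7), giving [16, 16, 7].

[16, 16, 7]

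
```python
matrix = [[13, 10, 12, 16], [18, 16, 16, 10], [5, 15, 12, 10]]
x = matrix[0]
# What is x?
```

matrix has 3 rows. Row 0 is [13, 10, 12, 16].

[13, 10, 12, 16]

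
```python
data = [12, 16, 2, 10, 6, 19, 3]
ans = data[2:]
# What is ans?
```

data has length 7. The slice data[2:] selects indices [2, 3, 4, 5, 6] (2->2, 3->10, 4->6, 5->19, 6->3), giving [2, 10, 6, 19, 3].

[2, 10, 6, 19, 3]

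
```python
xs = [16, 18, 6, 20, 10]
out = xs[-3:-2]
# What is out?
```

xs has length 5. The slice xs[-3:-2] selects indices [2] (2->6), giving [6].

[6]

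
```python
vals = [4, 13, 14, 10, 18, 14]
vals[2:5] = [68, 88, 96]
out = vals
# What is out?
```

vals starts as [4, 13, 14, 10, 18, 14] (length 6). The slice vals[2:5] covers indices [2, 3, 4] with values [14, 10, 18]. Replacing that slice with [68, 88, 96] (same length) produces [4, 13, 68, 88, 96, 14].

[4, 13, 68, 88, 96, 14]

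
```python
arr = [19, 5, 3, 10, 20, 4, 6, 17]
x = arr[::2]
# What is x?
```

arr has length 8. The slice arr[::2] selects indices [0, 2, 4, 6] (0->19, 2->3, 4->20, 6->6), giving [19, 3, 20, 6].

[19, 3, 20, 6]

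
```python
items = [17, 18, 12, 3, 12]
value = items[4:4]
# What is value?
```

items has length 5. The slice items[4:4] resolves to an empty index range, so the result is [].

[]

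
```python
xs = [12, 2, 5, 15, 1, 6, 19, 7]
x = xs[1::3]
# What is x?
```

xs has length 8. The slice xs[1::3] selects indices [1, 4, 7] (1->2, 4->1, 7->7), giving [2, 1, 7].

[2, 1, 7]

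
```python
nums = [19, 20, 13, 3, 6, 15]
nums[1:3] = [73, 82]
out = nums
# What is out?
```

nums starts as [19, 20, 13, 3, 6, 15] (length 6). The slice nums[1:3] covers indices [1, 2] with values [20, 13]. Replacing that slice with [73, 82] (same length) produces [19, 73, 82, 3, 6, 15].

[19, 73, 82, 3, 6, 15]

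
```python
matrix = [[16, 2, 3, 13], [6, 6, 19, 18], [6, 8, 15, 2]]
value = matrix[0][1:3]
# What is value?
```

matrix[0] = [16, 2, 3, 13]. matrix[0] has length 4. The slice matrix[0][1:3] selects indices [1, 2] (1->2, 2->3), giving [2, 3].

[2, 3]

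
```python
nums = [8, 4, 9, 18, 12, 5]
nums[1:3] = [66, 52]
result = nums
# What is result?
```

nums starts as [8, 4, 9, 18, 12, 5] (length 6). The slice nums[1:3] covers indices [1, 2] with values [4, 9]. Replacing that slice with [66, 52] (same length) produces [8, 66, 52, 18, 12, 5].

[8, 66, 52, 18, 12, 5]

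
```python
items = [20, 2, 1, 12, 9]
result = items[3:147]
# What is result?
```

items has length 5. The slice items[3:147] selects indices [3, 4] (3->12, 4->9), giving [12, 9].

[12, 9]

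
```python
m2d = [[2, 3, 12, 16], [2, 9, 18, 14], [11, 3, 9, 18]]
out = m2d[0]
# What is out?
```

m2d has 3 rows. Row 0 is [2, 3, 12, 16].

[2, 3, 12, 16]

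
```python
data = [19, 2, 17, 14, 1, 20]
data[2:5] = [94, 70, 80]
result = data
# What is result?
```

data starts as [19, 2, 17, 14, 1, 20] (length 6). The slice data[2:5] covers indices [2, 3, 4] with values [17, 14, 1]. Replacing that slice with [94, 70, 80] (same length) produces [19, 2, 94, 70, 80, 20].

[19, 2, 94, 70, 80, 20]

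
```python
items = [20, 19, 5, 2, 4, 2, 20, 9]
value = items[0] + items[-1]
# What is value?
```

items has length 8. items[0] = 20.
items has length 8. Negative index -1 maps to positive index 8 + (-1) = 7. items[7] = 9.
Sum: 20 + 9 = 29.

29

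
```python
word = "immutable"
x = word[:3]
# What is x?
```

word has length 9. The slice word[:3] selects indices [0, 1, 2] (0->'i', 1->'m', 2->'m'), giving 'imm'.

'imm'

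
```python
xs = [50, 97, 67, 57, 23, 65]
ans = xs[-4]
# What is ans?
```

xs has length 6. Negative index -4 maps to positive index 6 + (-4) = 2. xs[2] = 67.

67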